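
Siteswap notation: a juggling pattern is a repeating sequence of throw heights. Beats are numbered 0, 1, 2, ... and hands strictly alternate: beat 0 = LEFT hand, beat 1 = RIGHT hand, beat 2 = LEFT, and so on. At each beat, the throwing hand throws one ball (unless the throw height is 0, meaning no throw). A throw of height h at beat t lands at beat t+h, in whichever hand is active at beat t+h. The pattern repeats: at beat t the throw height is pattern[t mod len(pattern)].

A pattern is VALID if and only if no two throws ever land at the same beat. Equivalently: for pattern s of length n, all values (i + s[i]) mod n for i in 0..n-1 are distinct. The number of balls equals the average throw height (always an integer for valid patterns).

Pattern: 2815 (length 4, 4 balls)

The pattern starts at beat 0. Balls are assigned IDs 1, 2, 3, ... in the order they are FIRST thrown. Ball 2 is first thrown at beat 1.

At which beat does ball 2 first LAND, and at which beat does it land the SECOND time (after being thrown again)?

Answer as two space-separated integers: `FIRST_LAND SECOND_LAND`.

Beat 0 (L): throw ball1 h=2 -> lands@2:L; in-air after throw: [b1@2:L]
Beat 1 (R): throw ball2 h=8 -> lands@9:R; in-air after throw: [b1@2:L b2@9:R]
Beat 2 (L): throw ball1 h=1 -> lands@3:R; in-air after throw: [b1@3:R b2@9:R]
Beat 3 (R): throw ball1 h=5 -> lands@8:L; in-air after throw: [b1@8:L b2@9:R]
Beat 4 (L): throw ball3 h=2 -> lands@6:L; in-air after throw: [b3@6:L b1@8:L b2@9:R]
Beat 5 (R): throw ball4 h=8 -> lands@13:R; in-air after throw: [b3@6:L b1@8:L b2@9:R b4@13:R]
Beat 6 (L): throw ball3 h=1 -> lands@7:R; in-air after throw: [b3@7:R b1@8:L b2@9:R b4@13:R]
Beat 7 (R): throw ball3 h=5 -> lands@12:L; in-air after throw: [b1@8:L b2@9:R b3@12:L b4@13:R]
Beat 8 (L): throw ball1 h=2 -> lands@10:L; in-air after throw: [b2@9:R b1@10:L b3@12:L b4@13:R]
Beat 9 (R): throw ball2 h=8 -> lands@17:R; in-air after throw: [b1@10:L b3@12:L b4@13:R b2@17:R]
Beat 10 (L): throw ball1 h=1 -> lands@11:R; in-air after throw: [b1@11:R b3@12:L b4@13:R b2@17:R]
Beat 11 (R): throw ball1 h=5 -> lands@16:L; in-air after throw: [b3@12:L b4@13:R b1@16:L b2@17:R]
Ball 2: thrown@1 h=8 -> first land @9; rethrown@9 h=8 -> second land @17

Answer: 9 17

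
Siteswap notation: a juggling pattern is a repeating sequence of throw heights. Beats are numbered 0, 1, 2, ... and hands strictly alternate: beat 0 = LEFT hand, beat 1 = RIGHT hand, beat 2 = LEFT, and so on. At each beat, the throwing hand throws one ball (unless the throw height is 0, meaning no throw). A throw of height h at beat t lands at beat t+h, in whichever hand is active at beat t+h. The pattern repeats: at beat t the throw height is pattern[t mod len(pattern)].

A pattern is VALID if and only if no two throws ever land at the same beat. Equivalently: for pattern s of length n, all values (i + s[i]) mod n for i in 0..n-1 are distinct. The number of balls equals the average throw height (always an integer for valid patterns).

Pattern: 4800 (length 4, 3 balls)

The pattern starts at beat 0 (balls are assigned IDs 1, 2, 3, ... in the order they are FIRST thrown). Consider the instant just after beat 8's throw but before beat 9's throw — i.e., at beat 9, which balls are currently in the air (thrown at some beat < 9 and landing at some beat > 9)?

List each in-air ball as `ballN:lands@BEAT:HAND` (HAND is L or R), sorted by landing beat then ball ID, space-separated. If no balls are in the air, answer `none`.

Answer: ball1:lands@12:L ball3:lands@13:R

Derivation:
Beat 0 (L): throw ball1 h=4 -> lands@4:L; in-air after throw: [b1@4:L]
Beat 1 (R): throw ball2 h=8 -> lands@9:R; in-air after throw: [b1@4:L b2@9:R]
Beat 4 (L): throw ball1 h=4 -> lands@8:L; in-air after throw: [b1@8:L b2@9:R]
Beat 5 (R): throw ball3 h=8 -> lands@13:R; in-air after throw: [b1@8:L b2@9:R b3@13:R]
Beat 8 (L): throw ball1 h=4 -> lands@12:L; in-air after throw: [b2@9:R b1@12:L b3@13:R]
Beat 9 (R): throw ball2 h=8 -> lands@17:R; in-air after throw: [b1@12:L b3@13:R b2@17:R]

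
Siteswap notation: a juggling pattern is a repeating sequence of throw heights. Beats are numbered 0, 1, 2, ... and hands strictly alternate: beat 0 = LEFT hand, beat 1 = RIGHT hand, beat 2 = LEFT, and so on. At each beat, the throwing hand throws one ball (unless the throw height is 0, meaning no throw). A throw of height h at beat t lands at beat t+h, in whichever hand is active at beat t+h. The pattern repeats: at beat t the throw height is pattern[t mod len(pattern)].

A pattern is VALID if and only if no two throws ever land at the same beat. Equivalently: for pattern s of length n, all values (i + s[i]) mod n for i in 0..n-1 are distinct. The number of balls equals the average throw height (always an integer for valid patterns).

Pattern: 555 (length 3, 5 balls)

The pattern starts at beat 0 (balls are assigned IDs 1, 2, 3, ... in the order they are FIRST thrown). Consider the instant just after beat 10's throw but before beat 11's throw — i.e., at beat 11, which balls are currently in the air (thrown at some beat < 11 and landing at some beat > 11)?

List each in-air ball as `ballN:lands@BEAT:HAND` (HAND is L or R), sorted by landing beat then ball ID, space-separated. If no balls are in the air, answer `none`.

Beat 0 (L): throw ball1 h=5 -> lands@5:R; in-air after throw: [b1@5:R]
Beat 1 (R): throw ball2 h=5 -> lands@6:L; in-air after throw: [b1@5:R b2@6:L]
Beat 2 (L): throw ball3 h=5 -> lands@7:R; in-air after throw: [b1@5:R b2@6:L b3@7:R]
Beat 3 (R): throw ball4 h=5 -> lands@8:L; in-air after throw: [b1@5:R b2@6:L b3@7:R b4@8:L]
Beat 4 (L): throw ball5 h=5 -> lands@9:R; in-air after throw: [b1@5:R b2@6:L b3@7:R b4@8:L b5@9:R]
Beat 5 (R): throw ball1 h=5 -> lands@10:L; in-air after throw: [b2@6:L b3@7:R b4@8:L b5@9:R b1@10:L]
Beat 6 (L): throw ball2 h=5 -> lands@11:R; in-air after throw: [b3@7:R b4@8:L b5@9:R b1@10:L b2@11:R]
Beat 7 (R): throw ball3 h=5 -> lands@12:L; in-air after throw: [b4@8:L b5@9:R b1@10:L b2@11:R b3@12:L]
Beat 8 (L): throw ball4 h=5 -> lands@13:R; in-air after throw: [b5@9:R b1@10:L b2@11:R b3@12:L b4@13:R]
Beat 9 (R): throw ball5 h=5 -> lands@14:L; in-air after throw: [b1@10:L b2@11:R b3@12:L b4@13:R b5@14:L]
Beat 10 (L): throw ball1 h=5 -> lands@15:R; in-air after throw: [b2@11:R b3@12:L b4@13:R b5@14:L b1@15:R]
Beat 11 (R): throw ball2 h=5 -> lands@16:L; in-air after throw: [b3@12:L b4@13:R b5@14:L b1@15:R b2@16:L]

Answer: ball3:lands@12:L ball4:lands@13:R ball5:lands@14:L ball1:lands@15:R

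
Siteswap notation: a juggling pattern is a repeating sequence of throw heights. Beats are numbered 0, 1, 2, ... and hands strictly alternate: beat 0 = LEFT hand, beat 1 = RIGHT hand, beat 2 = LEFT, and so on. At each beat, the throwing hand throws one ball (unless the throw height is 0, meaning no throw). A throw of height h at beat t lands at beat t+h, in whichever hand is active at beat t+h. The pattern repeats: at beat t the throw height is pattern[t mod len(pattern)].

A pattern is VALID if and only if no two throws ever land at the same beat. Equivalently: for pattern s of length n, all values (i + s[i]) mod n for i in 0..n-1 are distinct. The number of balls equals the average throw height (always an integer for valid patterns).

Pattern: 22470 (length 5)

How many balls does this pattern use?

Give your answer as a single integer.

Answer: 3

Derivation:
Pattern = [2, 2, 4, 7, 0], length n = 5
  position 0: throw height = 2, running sum = 2
  position 1: throw height = 2, running sum = 4
  position 2: throw height = 4, running sum = 8
  position 3: throw height = 7, running sum = 15
  position 4: throw height = 0, running sum = 15
Total sum = 15; balls = sum / n = 15 / 5 = 3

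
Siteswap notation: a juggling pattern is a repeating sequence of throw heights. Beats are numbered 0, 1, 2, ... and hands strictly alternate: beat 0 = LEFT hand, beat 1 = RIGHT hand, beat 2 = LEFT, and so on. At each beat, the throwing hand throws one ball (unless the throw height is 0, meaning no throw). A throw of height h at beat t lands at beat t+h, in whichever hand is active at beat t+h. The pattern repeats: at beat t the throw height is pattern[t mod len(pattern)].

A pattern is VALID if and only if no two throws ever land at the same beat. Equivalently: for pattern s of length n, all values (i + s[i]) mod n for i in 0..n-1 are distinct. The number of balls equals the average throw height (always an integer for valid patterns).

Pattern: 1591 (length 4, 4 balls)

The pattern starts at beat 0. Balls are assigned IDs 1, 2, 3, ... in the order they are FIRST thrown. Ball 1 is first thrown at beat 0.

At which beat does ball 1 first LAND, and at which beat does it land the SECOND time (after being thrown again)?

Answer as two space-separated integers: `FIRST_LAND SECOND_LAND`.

Beat 0 (L): throw ball1 h=1 -> lands@1:R; in-air after throw: [b1@1:R]
Beat 1 (R): throw ball1 h=5 -> lands@6:L; in-air after throw: [b1@6:L]
Beat 2 (L): throw ball2 h=9 -> lands@11:R; in-air after throw: [b1@6:L b2@11:R]
Beat 3 (R): throw ball3 h=1 -> lands@4:L; in-air after throw: [b3@4:L b1@6:L b2@11:R]
Beat 4 (L): throw ball3 h=1 -> lands@5:R; in-air after throw: [b3@5:R b1@6:L b2@11:R]
Beat 5 (R): throw ball3 h=5 -> lands@10:L; in-air after throw: [b1@6:L b3@10:L b2@11:R]
Beat 6 (L): throw ball1 h=9 -> lands@15:R; in-air after throw: [b3@10:L b2@11:R b1@15:R]
Ball 1: thrown@0 h=1 -> first land @1; rethrown@1 h=5 -> second land @6

Answer: 1 6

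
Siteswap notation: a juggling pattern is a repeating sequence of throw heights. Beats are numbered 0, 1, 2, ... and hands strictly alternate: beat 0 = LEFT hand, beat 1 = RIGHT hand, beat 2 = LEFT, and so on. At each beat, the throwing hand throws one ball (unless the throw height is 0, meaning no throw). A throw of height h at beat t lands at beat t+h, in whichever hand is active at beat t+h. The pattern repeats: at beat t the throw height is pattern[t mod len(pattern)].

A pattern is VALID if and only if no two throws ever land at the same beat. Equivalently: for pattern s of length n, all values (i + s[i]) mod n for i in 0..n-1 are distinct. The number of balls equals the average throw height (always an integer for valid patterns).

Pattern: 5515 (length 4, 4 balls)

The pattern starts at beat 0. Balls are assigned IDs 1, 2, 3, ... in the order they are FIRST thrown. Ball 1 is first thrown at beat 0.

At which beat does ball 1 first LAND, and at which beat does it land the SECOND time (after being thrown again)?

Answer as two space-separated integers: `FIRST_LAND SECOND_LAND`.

Answer: 5 10

Derivation:
Beat 0 (L): throw ball1 h=5 -> lands@5:R; in-air after throw: [b1@5:R]
Beat 1 (R): throw ball2 h=5 -> lands@6:L; in-air after throw: [b1@5:R b2@6:L]
Beat 2 (L): throw ball3 h=1 -> lands@3:R; in-air after throw: [b3@3:R b1@5:R b2@6:L]
Beat 3 (R): throw ball3 h=5 -> lands@8:L; in-air after throw: [b1@5:R b2@6:L b3@8:L]
Beat 4 (L): throw ball4 h=5 -> lands@9:R; in-air after throw: [b1@5:R b2@6:L b3@8:L b4@9:R]
Beat 5 (R): throw ball1 h=5 -> lands@10:L; in-air after throw: [b2@6:L b3@8:L b4@9:R b1@10:L]
Beat 6 (L): throw ball2 h=1 -> lands@7:R; in-air after throw: [b2@7:R b3@8:L b4@9:R b1@10:L]
Beat 7 (R): throw ball2 h=5 -> lands@12:L; in-air after throw: [b3@8:L b4@9:R b1@10:L b2@12:L]
Beat 8 (L): throw ball3 h=5 -> lands@13:R; in-air after throw: [b4@9:R b1@10:L b2@12:L b3@13:R]
Beat 9 (R): throw ball4 h=5 -> lands@14:L; in-air after throw: [b1@10:L b2@12:L b3@13:R b4@14:L]
Beat 10 (L): throw ball1 h=1 -> lands@11:R; in-air after throw: [b1@11:R b2@12:L b3@13:R b4@14:L]
Ball 1: thrown@0 h=5 -> first land @5; rethrown@5 h=5 -> second land @10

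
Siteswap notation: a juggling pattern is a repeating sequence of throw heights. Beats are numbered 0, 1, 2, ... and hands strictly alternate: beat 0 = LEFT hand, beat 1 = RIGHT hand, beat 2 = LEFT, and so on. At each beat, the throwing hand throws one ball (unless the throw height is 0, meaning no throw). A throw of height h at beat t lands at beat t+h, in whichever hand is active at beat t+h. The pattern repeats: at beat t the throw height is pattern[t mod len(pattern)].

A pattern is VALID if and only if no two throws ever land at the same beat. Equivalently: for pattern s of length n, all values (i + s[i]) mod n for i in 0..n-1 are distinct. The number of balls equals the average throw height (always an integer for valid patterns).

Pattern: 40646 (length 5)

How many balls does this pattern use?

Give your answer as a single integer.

Answer: 4

Derivation:
Pattern = [4, 0, 6, 4, 6], length n = 5
  position 0: throw height = 4, running sum = 4
  position 1: throw height = 0, running sum = 4
  position 2: throw height = 6, running sum = 10
  position 3: throw height = 4, running sum = 14
  position 4: throw height = 6, running sum = 20
Total sum = 20; balls = sum / n = 20 / 5 = 4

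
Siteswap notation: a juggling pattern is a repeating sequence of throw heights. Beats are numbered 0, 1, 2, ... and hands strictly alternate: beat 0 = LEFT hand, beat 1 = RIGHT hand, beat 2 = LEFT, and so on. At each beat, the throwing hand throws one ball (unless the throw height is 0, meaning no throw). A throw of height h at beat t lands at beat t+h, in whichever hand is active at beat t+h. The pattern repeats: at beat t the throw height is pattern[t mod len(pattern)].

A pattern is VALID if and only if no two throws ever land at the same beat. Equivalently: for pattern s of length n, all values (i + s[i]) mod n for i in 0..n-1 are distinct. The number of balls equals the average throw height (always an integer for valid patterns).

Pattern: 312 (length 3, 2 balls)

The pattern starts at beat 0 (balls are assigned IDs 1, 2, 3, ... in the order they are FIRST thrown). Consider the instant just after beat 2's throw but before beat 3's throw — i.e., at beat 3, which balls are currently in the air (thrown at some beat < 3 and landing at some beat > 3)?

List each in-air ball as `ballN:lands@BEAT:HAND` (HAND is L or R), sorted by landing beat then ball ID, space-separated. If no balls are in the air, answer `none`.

Answer: ball2:lands@4:L

Derivation:
Beat 0 (L): throw ball1 h=3 -> lands@3:R; in-air after throw: [b1@3:R]
Beat 1 (R): throw ball2 h=1 -> lands@2:L; in-air after throw: [b2@2:L b1@3:R]
Beat 2 (L): throw ball2 h=2 -> lands@4:L; in-air after throw: [b1@3:R b2@4:L]
Beat 3 (R): throw ball1 h=3 -> lands@6:L; in-air after throw: [b2@4:L b1@6:L]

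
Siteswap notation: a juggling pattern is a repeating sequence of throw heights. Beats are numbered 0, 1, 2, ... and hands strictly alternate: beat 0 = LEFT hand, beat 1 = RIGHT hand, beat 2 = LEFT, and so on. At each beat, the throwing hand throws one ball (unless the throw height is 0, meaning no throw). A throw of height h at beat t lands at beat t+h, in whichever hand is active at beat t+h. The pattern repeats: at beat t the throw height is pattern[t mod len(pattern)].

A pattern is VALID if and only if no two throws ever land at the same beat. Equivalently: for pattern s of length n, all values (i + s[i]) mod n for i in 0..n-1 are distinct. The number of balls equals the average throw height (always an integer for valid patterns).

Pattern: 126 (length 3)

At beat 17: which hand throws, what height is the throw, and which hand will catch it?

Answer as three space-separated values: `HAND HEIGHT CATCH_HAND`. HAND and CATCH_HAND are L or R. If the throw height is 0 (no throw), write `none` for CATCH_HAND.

Answer: R 6 R

Derivation:
Beat 17: 17 mod 2 = 1, so hand = R
Throw height = pattern[17 mod 3] = pattern[2] = 6
Lands at beat 17+6=23, 23 mod 2 = 1, so catch hand = R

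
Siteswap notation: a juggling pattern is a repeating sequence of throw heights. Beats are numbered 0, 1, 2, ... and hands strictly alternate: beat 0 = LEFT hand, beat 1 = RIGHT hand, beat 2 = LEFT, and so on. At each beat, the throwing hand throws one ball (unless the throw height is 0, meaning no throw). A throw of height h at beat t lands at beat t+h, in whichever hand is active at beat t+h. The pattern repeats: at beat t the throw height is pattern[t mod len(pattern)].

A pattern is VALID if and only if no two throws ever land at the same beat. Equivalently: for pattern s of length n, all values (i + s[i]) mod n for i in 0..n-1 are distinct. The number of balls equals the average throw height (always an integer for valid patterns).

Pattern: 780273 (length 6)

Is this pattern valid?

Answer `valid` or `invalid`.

Answer: invalid

Derivation:
i=0: (i + s[i]) mod n = (0 + 7) mod 6 = 1
i=1: (i + s[i]) mod n = (1 + 8) mod 6 = 3
i=2: (i + s[i]) mod n = (2 + 0) mod 6 = 2
i=3: (i + s[i]) mod n = (3 + 2) mod 6 = 5
i=4: (i + s[i]) mod n = (4 + 7) mod 6 = 5
i=5: (i + s[i]) mod n = (5 + 3) mod 6 = 2
Residues: [1, 3, 2, 5, 5, 2], distinct: False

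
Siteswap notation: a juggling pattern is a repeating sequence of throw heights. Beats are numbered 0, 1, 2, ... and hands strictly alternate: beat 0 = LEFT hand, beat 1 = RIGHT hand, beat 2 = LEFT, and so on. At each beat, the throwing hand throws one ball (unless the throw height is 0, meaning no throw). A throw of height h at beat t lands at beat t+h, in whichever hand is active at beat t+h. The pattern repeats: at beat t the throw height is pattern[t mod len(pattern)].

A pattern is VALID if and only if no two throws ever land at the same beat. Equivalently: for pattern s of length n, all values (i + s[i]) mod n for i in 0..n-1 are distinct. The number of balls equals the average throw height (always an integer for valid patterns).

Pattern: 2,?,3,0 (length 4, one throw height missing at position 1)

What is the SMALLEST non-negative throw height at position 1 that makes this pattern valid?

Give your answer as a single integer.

i=0: (0 + 2) mod 4 = 2
i=1: s[i]=? (unknown)
i=2: (2 + 3) mod 4 = 1
i=3: (3 + 0) mod 4 = 3
Known residues: [1, 2, 3]; need a permutation of 0..3, so missing residue r = 0
Need (1 + s) mod 4 = 0; smallest s = (0 - 1) mod 4 = 3

Answer: 3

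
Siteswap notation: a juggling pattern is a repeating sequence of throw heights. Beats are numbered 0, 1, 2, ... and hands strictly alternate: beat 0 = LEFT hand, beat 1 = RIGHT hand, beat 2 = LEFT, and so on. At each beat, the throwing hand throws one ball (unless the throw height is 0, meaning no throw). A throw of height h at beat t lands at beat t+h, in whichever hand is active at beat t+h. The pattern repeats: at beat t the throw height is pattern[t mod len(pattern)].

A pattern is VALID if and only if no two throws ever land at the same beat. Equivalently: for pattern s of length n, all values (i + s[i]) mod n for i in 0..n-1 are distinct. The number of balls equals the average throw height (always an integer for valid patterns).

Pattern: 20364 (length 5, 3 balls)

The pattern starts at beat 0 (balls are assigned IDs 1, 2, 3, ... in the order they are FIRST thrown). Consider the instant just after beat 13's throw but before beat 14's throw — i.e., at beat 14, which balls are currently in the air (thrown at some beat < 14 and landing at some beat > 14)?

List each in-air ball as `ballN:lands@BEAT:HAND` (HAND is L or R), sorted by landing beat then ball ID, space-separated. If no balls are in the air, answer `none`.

Answer: ball1:lands@15:R ball2:lands@19:R

Derivation:
Beat 0 (L): throw ball1 h=2 -> lands@2:L; in-air after throw: [b1@2:L]
Beat 2 (L): throw ball1 h=3 -> lands@5:R; in-air after throw: [b1@5:R]
Beat 3 (R): throw ball2 h=6 -> lands@9:R; in-air after throw: [b1@5:R b2@9:R]
Beat 4 (L): throw ball3 h=4 -> lands@8:L; in-air after throw: [b1@5:R b3@8:L b2@9:R]
Beat 5 (R): throw ball1 h=2 -> lands@7:R; in-air after throw: [b1@7:R b3@8:L b2@9:R]
Beat 7 (R): throw ball1 h=3 -> lands@10:L; in-air after throw: [b3@8:L b2@9:R b1@10:L]
Beat 8 (L): throw ball3 h=6 -> lands@14:L; in-air after throw: [b2@9:R b1@10:L b3@14:L]
Beat 9 (R): throw ball2 h=4 -> lands@13:R; in-air after throw: [b1@10:L b2@13:R b3@14:L]
Beat 10 (L): throw ball1 h=2 -> lands@12:L; in-air after throw: [b1@12:L b2@13:R b3@14:L]
Beat 12 (L): throw ball1 h=3 -> lands@15:R; in-air after throw: [b2@13:R b3@14:L b1@15:R]
Beat 13 (R): throw ball2 h=6 -> lands@19:R; in-air after throw: [b3@14:L b1@15:R b2@19:R]
Beat 14 (L): throw ball3 h=4 -> lands@18:L; in-air after throw: [b1@15:R b3@18:L b2@19:R]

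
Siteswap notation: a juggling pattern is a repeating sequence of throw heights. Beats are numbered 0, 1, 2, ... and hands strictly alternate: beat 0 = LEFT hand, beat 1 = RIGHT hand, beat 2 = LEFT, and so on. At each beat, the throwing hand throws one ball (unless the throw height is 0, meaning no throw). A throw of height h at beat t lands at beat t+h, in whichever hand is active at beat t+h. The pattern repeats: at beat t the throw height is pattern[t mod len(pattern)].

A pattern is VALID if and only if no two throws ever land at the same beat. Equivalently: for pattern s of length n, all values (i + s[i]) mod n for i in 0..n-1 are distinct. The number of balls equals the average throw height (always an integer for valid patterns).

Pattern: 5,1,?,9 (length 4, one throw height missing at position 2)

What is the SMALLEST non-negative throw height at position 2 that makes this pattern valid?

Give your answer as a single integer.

Answer: 1

Derivation:
i=0: (0 + 5) mod 4 = 1
i=1: (1 + 1) mod 4 = 2
i=2: s[i]=? (unknown)
i=3: (3 + 9) mod 4 = 0
Known residues: [0, 1, 2]; need a permutation of 0..3, so missing residue r = 3
Need (2 + s) mod 4 = 3; smallest s = (3 - 2) mod 4 = 1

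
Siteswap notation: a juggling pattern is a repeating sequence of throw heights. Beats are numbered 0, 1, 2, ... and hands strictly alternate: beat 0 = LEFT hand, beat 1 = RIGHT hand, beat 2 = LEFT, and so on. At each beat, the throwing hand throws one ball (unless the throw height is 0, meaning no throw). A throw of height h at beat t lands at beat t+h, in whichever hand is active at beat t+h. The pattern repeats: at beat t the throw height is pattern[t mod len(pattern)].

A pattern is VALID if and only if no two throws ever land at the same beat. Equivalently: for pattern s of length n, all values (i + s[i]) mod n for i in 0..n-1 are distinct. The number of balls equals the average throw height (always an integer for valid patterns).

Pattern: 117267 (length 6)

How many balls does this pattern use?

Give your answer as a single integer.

Pattern = [1, 1, 7, 2, 6, 7], length n = 6
  position 0: throw height = 1, running sum = 1
  position 1: throw height = 1, running sum = 2
  position 2: throw height = 7, running sum = 9
  position 3: throw height = 2, running sum = 11
  position 4: throw height = 6, running sum = 17
  position 5: throw height = 7, running sum = 24
Total sum = 24; balls = sum / n = 24 / 6 = 4

Answer: 4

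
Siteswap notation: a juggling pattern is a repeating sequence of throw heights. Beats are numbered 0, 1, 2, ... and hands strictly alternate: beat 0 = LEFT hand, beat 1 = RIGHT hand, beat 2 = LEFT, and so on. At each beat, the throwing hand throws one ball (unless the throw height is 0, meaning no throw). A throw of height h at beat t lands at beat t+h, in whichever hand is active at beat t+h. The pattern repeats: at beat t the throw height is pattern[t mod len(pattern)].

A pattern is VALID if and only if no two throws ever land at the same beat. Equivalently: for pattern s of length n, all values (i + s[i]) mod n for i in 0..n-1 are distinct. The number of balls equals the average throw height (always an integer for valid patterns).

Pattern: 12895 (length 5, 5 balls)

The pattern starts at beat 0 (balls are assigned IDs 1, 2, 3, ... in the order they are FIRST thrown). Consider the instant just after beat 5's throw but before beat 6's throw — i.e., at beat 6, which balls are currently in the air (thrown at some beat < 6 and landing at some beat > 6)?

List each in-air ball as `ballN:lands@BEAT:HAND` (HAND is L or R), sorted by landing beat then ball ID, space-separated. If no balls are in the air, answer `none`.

Answer: ball3:lands@9:R ball2:lands@10:L ball1:lands@12:L

Derivation:
Beat 0 (L): throw ball1 h=1 -> lands@1:R; in-air after throw: [b1@1:R]
Beat 1 (R): throw ball1 h=2 -> lands@3:R; in-air after throw: [b1@3:R]
Beat 2 (L): throw ball2 h=8 -> lands@10:L; in-air after throw: [b1@3:R b2@10:L]
Beat 3 (R): throw ball1 h=9 -> lands@12:L; in-air after throw: [b2@10:L b1@12:L]
Beat 4 (L): throw ball3 h=5 -> lands@9:R; in-air after throw: [b3@9:R b2@10:L b1@12:L]
Beat 5 (R): throw ball4 h=1 -> lands@6:L; in-air after throw: [b4@6:L b3@9:R b2@10:L b1@12:L]
Beat 6 (L): throw ball4 h=2 -> lands@8:L; in-air after throw: [b4@8:L b3@9:R b2@10:L b1@12:L]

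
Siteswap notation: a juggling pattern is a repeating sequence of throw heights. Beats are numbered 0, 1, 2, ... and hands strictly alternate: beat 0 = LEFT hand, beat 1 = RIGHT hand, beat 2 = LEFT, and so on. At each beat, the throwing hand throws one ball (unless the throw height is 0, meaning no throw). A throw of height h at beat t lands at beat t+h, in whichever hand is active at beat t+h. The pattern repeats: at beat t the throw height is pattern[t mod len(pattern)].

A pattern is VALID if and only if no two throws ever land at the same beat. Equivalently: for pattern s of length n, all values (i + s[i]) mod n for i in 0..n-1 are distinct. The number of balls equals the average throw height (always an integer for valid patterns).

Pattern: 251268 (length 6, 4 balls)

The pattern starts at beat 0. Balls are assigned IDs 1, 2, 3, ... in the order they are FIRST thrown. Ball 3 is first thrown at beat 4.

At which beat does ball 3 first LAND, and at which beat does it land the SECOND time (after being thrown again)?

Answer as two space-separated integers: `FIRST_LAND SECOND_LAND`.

Answer: 10 16

Derivation:
Beat 0 (L): throw ball1 h=2 -> lands@2:L; in-air after throw: [b1@2:L]
Beat 1 (R): throw ball2 h=5 -> lands@6:L; in-air after throw: [b1@2:L b2@6:L]
Beat 2 (L): throw ball1 h=1 -> lands@3:R; in-air after throw: [b1@3:R b2@6:L]
Beat 3 (R): throw ball1 h=2 -> lands@5:R; in-air after throw: [b1@5:R b2@6:L]
Beat 4 (L): throw ball3 h=6 -> lands@10:L; in-air after throw: [b1@5:R b2@6:L b3@10:L]
Beat 5 (R): throw ball1 h=8 -> lands@13:R; in-air after throw: [b2@6:L b3@10:L b1@13:R]
Beat 6 (L): throw ball2 h=2 -> lands@8:L; in-air after throw: [b2@8:L b3@10:L b1@13:R]
Beat 7 (R): throw ball4 h=5 -> lands@12:L; in-air after throw: [b2@8:L b3@10:L b4@12:L b1@13:R]
Beat 8 (L): throw ball2 h=1 -> lands@9:R; in-air after throw: [b2@9:R b3@10:L b4@12:L b1@13:R]
Beat 9 (R): throw ball2 h=2 -> lands@11:R; in-air after throw: [b3@10:L b2@11:R b4@12:L b1@13:R]
Beat 10 (L): throw ball3 h=6 -> lands@16:L; in-air after throw: [b2@11:R b4@12:L b1@13:R b3@16:L]
Beat 11 (R): throw ball2 h=8 -> lands@19:R; in-air after throw: [b4@12:L b1@13:R b3@16:L b2@19:R]
Beat 12 (L): throw ball4 h=2 -> lands@14:L; in-air after throw: [b1@13:R b4@14:L b3@16:L b2@19:R]
Beat 13 (R): throw ball1 h=5 -> lands@18:L; in-air after throw: [b4@14:L b3@16:L b1@18:L b2@19:R]
Beat 14 (L): throw ball4 h=1 -> lands@15:R; in-air after throw: [b4@15:R b3@16:L b1@18:L b2@19:R]
Beat 15 (R): throw ball4 h=2 -> lands@17:R; in-air after throw: [b3@16:L b4@17:R b1@18:L b2@19:R]
Beat 16 (L): throw ball3 h=6 -> lands@22:L; in-air after throw: [b4@17:R b1@18:L b2@19:R b3@22:L]
Ball 3: thrown@4 h=6 -> first land @10; rethrown@10 h=6 -> second land @16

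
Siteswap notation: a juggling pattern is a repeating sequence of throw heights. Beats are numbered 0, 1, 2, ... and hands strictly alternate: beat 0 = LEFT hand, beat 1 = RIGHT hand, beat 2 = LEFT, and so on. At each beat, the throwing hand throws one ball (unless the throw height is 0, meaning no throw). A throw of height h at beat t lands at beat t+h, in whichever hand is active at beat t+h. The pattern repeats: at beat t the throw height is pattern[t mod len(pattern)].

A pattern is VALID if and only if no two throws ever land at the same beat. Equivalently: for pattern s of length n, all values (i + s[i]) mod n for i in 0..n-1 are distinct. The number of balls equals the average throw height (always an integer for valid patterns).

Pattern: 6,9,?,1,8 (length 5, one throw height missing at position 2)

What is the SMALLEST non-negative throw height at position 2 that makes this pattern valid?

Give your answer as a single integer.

Answer: 1

Derivation:
i=0: (0 + 6) mod 5 = 1
i=1: (1 + 9) mod 5 = 0
i=2: s[i]=? (unknown)
i=3: (3 + 1) mod 5 = 4
i=4: (4 + 8) mod 5 = 2
Known residues: [0, 1, 2, 4]; need a permutation of 0..4, so missing residue r = 3
Need (2 + s) mod 5 = 3; smallest s = (3 - 2) mod 5 = 1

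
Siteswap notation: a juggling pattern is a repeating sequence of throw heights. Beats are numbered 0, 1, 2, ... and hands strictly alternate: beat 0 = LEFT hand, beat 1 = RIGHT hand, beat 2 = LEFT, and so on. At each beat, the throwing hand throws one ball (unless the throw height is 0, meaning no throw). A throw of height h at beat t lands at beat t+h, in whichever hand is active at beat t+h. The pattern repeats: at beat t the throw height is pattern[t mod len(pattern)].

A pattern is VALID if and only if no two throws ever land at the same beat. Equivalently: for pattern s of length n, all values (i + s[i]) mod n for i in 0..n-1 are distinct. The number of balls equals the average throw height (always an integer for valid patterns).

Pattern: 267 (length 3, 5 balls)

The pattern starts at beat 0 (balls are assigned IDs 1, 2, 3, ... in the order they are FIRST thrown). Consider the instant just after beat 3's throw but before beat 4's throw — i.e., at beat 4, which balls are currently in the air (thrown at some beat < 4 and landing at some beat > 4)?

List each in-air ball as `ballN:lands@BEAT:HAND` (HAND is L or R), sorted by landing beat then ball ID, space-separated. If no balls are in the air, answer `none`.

Answer: ball3:lands@5:R ball2:lands@7:R ball1:lands@9:R

Derivation:
Beat 0 (L): throw ball1 h=2 -> lands@2:L; in-air after throw: [b1@2:L]
Beat 1 (R): throw ball2 h=6 -> lands@7:R; in-air after throw: [b1@2:L b2@7:R]
Beat 2 (L): throw ball1 h=7 -> lands@9:R; in-air after throw: [b2@7:R b1@9:R]
Beat 3 (R): throw ball3 h=2 -> lands@5:R; in-air after throw: [b3@5:R b2@7:R b1@9:R]
Beat 4 (L): throw ball4 h=6 -> lands@10:L; in-air after throw: [b3@5:R b2@7:R b1@9:R b4@10:L]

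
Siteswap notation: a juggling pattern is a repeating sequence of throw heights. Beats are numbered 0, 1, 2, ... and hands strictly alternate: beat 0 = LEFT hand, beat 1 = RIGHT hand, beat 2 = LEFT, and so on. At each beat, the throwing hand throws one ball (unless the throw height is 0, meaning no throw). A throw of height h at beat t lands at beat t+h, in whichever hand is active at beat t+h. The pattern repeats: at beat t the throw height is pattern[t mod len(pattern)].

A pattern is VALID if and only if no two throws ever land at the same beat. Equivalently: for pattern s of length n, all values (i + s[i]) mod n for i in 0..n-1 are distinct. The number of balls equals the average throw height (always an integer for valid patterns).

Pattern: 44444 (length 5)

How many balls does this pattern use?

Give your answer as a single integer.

Answer: 4

Derivation:
Pattern = [4, 4, 4, 4, 4], length n = 5
  position 0: throw height = 4, running sum = 4
  position 1: throw height = 4, running sum = 8
  position 2: throw height = 4, running sum = 12
  position 3: throw height = 4, running sum = 16
  position 4: throw height = 4, running sum = 20
Total sum = 20; balls = sum / n = 20 / 5 = 4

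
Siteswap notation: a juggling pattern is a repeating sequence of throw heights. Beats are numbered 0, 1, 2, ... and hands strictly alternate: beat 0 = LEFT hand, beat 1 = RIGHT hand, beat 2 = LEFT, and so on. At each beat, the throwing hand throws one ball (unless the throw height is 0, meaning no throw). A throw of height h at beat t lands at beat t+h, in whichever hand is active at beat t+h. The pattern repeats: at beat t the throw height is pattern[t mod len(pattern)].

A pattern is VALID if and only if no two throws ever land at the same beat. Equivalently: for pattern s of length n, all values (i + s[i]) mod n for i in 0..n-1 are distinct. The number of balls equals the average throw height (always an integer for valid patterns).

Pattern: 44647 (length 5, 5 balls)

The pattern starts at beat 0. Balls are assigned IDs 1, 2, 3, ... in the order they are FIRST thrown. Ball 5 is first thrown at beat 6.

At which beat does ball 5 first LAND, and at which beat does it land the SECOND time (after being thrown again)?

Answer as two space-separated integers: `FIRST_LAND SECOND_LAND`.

Beat 0 (L): throw ball1 h=4 -> lands@4:L; in-air after throw: [b1@4:L]
Beat 1 (R): throw ball2 h=4 -> lands@5:R; in-air after throw: [b1@4:L b2@5:R]
Beat 2 (L): throw ball3 h=6 -> lands@8:L; in-air after throw: [b1@4:L b2@5:R b3@8:L]
Beat 3 (R): throw ball4 h=4 -> lands@7:R; in-air after throw: [b1@4:L b2@5:R b4@7:R b3@8:L]
Beat 4 (L): throw ball1 h=7 -> lands@11:R; in-air after throw: [b2@5:R b4@7:R b3@8:L b1@11:R]
Beat 5 (R): throw ball2 h=4 -> lands@9:R; in-air after throw: [b4@7:R b3@8:L b2@9:R b1@11:R]
Beat 6 (L): throw ball5 h=4 -> lands@10:L; in-air after throw: [b4@7:R b3@8:L b2@9:R b5@10:L b1@11:R]
Beat 7 (R): throw ball4 h=6 -> lands@13:R; in-air after throw: [b3@8:L b2@9:R b5@10:L b1@11:R b4@13:R]
Beat 8 (L): throw ball3 h=4 -> lands@12:L; in-air after throw: [b2@9:R b5@10:L b1@11:R b3@12:L b4@13:R]
Beat 9 (R): throw ball2 h=7 -> lands@16:L; in-air after throw: [b5@10:L b1@11:R b3@12:L b4@13:R b2@16:L]
Beat 10 (L): throw ball5 h=4 -> lands@14:L; in-air after throw: [b1@11:R b3@12:L b4@13:R b5@14:L b2@16:L]
Beat 11 (R): throw ball1 h=4 -> lands@15:R; in-air after throw: [b3@12:L b4@13:R b5@14:L b1@15:R b2@16:L]
Beat 12 (L): throw ball3 h=6 -> lands@18:L; in-air after throw: [b4@13:R b5@14:L b1@15:R b2@16:L b3@18:L]
Beat 13 (R): throw ball4 h=4 -> lands@17:R; in-air after throw: [b5@14:L b1@15:R b2@16:L b4@17:R b3@18:L]
Beat 14 (L): throw ball5 h=7 -> lands@21:R; in-air after throw: [b1@15:R b2@16:L b4@17:R b3@18:L b5@21:R]
Ball 5: thrown@6 h=4 -> first land @10; rethrown@10 h=4 -> second land @14

Answer: 10 14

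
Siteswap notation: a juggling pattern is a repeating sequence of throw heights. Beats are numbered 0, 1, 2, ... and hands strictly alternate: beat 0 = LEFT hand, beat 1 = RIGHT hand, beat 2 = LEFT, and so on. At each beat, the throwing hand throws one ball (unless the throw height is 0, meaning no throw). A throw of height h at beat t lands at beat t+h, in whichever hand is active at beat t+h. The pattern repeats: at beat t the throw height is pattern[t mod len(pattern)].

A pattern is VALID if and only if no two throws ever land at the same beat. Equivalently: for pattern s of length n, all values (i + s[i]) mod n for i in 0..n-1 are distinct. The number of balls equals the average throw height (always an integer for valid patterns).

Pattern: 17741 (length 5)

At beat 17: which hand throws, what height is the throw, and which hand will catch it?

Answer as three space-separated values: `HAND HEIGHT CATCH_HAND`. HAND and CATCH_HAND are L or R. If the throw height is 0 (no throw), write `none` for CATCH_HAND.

Answer: R 7 L

Derivation:
Beat 17: 17 mod 2 = 1, so hand = R
Throw height = pattern[17 mod 5] = pattern[2] = 7
Lands at beat 17+7=24, 24 mod 2 = 0, so catch hand = L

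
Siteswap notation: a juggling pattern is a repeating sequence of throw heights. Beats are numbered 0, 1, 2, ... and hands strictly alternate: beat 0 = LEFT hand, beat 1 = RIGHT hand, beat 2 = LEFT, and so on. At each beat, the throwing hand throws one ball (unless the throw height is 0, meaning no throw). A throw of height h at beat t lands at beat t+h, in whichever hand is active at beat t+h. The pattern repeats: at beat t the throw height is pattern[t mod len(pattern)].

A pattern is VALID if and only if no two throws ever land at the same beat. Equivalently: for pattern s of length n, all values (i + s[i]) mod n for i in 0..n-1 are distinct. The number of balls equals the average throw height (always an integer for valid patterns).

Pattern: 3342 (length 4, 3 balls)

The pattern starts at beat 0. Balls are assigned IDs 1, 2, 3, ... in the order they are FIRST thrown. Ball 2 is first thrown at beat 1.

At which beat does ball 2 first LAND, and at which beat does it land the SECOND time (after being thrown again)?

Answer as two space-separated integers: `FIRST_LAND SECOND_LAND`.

Answer: 4 7

Derivation:
Beat 0 (L): throw ball1 h=3 -> lands@3:R; in-air after throw: [b1@3:R]
Beat 1 (R): throw ball2 h=3 -> lands@4:L; in-air after throw: [b1@3:R b2@4:L]
Beat 2 (L): throw ball3 h=4 -> lands@6:L; in-air after throw: [b1@3:R b2@4:L b3@6:L]
Beat 3 (R): throw ball1 h=2 -> lands@5:R; in-air after throw: [b2@4:L b1@5:R b3@6:L]
Beat 4 (L): throw ball2 h=3 -> lands@7:R; in-air after throw: [b1@5:R b3@6:L b2@7:R]
Beat 5 (R): throw ball1 h=3 -> lands@8:L; in-air after throw: [b3@6:L b2@7:R b1@8:L]
Beat 6 (L): throw ball3 h=4 -> lands@10:L; in-air after throw: [b2@7:R b1@8:L b3@10:L]
Beat 7 (R): throw ball2 h=2 -> lands@9:R; in-air after throw: [b1@8:L b2@9:R b3@10:L]
Ball 2: thrown@1 h=3 -> first land @4; rethrown@4 h=3 -> second land @7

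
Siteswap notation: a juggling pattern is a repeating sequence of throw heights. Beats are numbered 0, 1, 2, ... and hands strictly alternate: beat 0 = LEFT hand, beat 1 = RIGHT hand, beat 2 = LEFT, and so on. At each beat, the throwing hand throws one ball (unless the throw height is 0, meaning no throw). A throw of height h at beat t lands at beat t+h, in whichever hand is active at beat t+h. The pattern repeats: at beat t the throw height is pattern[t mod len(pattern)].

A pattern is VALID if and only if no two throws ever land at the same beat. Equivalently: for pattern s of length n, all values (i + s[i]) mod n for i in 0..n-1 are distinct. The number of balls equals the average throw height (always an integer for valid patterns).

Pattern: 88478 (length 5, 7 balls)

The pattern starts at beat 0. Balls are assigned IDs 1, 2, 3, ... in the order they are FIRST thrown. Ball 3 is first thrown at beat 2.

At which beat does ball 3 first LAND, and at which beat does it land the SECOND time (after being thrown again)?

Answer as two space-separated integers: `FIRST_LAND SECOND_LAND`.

Beat 0 (L): throw ball1 h=8 -> lands@8:L; in-air after throw: [b1@8:L]
Beat 1 (R): throw ball2 h=8 -> lands@9:R; in-air after throw: [b1@8:L b2@9:R]
Beat 2 (L): throw ball3 h=4 -> lands@6:L; in-air after throw: [b3@6:L b1@8:L b2@9:R]
Beat 3 (R): throw ball4 h=7 -> lands@10:L; in-air after throw: [b3@6:L b1@8:L b2@9:R b4@10:L]
Beat 4 (L): throw ball5 h=8 -> lands@12:L; in-air after throw: [b3@6:L b1@8:L b2@9:R b4@10:L b5@12:L]
Beat 5 (R): throw ball6 h=8 -> lands@13:R; in-air after throw: [b3@6:L b1@8:L b2@9:R b4@10:L b5@12:L b6@13:R]
Beat 6 (L): throw ball3 h=8 -> lands@14:L; in-air after throw: [b1@8:L b2@9:R b4@10:L b5@12:L b6@13:R b3@14:L]
Beat 7 (R): throw ball7 h=4 -> lands@11:R; in-air after throw: [b1@8:L b2@9:R b4@10:L b7@11:R b5@12:L b6@13:R b3@14:L]
Beat 8 (L): throw ball1 h=7 -> lands@15:R; in-air after throw: [b2@9:R b4@10:L b7@11:R b5@12:L b6@13:R b3@14:L b1@15:R]
Beat 9 (R): throw ball2 h=8 -> lands@17:R; in-air after throw: [b4@10:L b7@11:R b5@12:L b6@13:R b3@14:L b1@15:R b2@17:R]
Beat 10 (L): throw ball4 h=8 -> lands@18:L; in-air after throw: [b7@11:R b5@12:L b6@13:R b3@14:L b1@15:R b2@17:R b4@18:L]
Beat 11 (R): throw ball7 h=8 -> lands@19:R; in-air after throw: [b5@12:L b6@13:R b3@14:L b1@15:R b2@17:R b4@18:L b7@19:R]
Beat 12 (L): throw ball5 h=4 -> lands@16:L; in-air after throw: [b6@13:R b3@14:L b1@15:R b5@16:L b2@17:R b4@18:L b7@19:R]
Beat 13 (R): throw ball6 h=7 -> lands@20:L; in-air after throw: [b3@14:L b1@15:R b5@16:L b2@17:R b4@18:L b7@19:R b6@20:L]
Beat 14 (L): throw ball3 h=8 -> lands@22:L; in-air after throw: [b1@15:R b5@16:L b2@17:R b4@18:L b7@19:R b6@20:L b3@22:L]
Ball 3: thrown@2 h=4 -> first land @6; rethrown@6 h=8 -> second land @14

Answer: 6 14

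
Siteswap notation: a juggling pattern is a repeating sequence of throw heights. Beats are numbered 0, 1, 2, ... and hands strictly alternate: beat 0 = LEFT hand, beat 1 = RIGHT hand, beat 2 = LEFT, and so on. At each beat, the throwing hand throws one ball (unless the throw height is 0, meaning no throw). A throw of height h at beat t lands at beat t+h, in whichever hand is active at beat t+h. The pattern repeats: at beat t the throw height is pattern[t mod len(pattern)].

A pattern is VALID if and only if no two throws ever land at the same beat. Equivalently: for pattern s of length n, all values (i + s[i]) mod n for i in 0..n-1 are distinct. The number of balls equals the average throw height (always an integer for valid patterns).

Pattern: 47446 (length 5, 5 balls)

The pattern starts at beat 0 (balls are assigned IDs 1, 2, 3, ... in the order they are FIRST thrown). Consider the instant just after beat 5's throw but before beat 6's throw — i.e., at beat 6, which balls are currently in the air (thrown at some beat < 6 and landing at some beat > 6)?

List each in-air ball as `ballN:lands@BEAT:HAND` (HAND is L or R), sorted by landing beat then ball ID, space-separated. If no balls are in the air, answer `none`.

Answer: ball4:lands@7:R ball2:lands@8:L ball5:lands@9:R ball1:lands@10:L

Derivation:
Beat 0 (L): throw ball1 h=4 -> lands@4:L; in-air after throw: [b1@4:L]
Beat 1 (R): throw ball2 h=7 -> lands@8:L; in-air after throw: [b1@4:L b2@8:L]
Beat 2 (L): throw ball3 h=4 -> lands@6:L; in-air after throw: [b1@4:L b3@6:L b2@8:L]
Beat 3 (R): throw ball4 h=4 -> lands@7:R; in-air after throw: [b1@4:L b3@6:L b4@7:R b2@8:L]
Beat 4 (L): throw ball1 h=6 -> lands@10:L; in-air after throw: [b3@6:L b4@7:R b2@8:L b1@10:L]
Beat 5 (R): throw ball5 h=4 -> lands@9:R; in-air after throw: [b3@6:L b4@7:R b2@8:L b5@9:R b1@10:L]
Beat 6 (L): throw ball3 h=7 -> lands@13:R; in-air after throw: [b4@7:R b2@8:L b5@9:R b1@10:L b3@13:R]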